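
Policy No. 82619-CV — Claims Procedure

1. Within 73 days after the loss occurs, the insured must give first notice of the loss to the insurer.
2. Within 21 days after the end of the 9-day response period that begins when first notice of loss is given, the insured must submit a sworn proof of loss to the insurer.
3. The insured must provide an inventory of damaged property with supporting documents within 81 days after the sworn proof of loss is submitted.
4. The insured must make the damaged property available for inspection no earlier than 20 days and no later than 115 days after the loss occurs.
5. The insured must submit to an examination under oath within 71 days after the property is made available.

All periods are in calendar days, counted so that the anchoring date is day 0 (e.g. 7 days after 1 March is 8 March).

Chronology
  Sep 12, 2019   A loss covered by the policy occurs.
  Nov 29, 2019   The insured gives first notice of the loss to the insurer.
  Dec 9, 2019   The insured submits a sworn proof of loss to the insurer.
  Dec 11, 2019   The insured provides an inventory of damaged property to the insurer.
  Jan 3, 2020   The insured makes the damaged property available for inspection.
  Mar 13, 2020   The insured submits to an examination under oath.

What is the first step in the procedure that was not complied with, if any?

Step 1 — counting 73 days from Sep 12, 2019 (when the loss occurs) gives a deadline of Nov 24, 2019; done Nov 29, 2019 — 5 days late.

Step 1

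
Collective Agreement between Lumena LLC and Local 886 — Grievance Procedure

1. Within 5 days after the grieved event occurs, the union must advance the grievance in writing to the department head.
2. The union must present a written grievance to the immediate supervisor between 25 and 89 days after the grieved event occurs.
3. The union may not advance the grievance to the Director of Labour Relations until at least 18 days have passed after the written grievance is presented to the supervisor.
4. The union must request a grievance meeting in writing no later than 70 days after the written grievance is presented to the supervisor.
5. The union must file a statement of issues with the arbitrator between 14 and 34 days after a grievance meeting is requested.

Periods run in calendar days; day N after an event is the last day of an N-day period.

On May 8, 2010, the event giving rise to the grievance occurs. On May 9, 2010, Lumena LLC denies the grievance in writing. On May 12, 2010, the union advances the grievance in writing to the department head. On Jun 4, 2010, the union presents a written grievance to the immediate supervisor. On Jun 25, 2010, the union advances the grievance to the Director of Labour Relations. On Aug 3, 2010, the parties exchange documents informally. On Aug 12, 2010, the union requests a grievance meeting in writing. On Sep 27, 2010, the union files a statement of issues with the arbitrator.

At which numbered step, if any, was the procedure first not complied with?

(1) due by May 8, 2010 + 5 days = May 13, 2010; May 12, 2010 is within that limit.
(2) the permitted window runs from May 8, 2010 + 25 = Jun 2, 2010 to May 8, 2010 + 89 = Aug 5, 2010; done Jun 4, 2010 — within the window.
(3) permitted from Jun 4, 2010 + 18 days = Jun 22, 2010 onward; done Jun 25, 2010 — permitted.
(4) due by Jun 4, 2010 + 70 days = Aug 13, 2010; completed Aug 12, 2010, before the deadline.
(5) the permitted window runs from Aug 12, 2010 + 14 = Aug 26, 2010 to Aug 12, 2010 + 34 = Sep 15, 2010; Sep 27, 2010 is 12 days past the end of the window.
Later steps need not be reached.

Step 5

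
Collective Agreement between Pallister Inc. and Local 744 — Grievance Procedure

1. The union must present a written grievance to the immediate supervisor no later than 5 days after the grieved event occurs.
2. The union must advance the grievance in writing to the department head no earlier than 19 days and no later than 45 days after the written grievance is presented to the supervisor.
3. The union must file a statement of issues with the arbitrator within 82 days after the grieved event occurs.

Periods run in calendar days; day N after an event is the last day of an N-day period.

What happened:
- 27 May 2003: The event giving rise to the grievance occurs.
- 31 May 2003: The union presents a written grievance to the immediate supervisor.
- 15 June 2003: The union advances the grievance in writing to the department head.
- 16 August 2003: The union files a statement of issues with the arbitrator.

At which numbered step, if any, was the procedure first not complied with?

Step 1 — counting 5 days from 27 May 2003 (when the grieved event occurs) gives a deadline of 1 June 2003; completed 31 May 2003, before the deadline.
Step 2 — 19 and 45 days from 31 May 2003 (when the written grievance is presented to the supervisor) are 19 June 2003 and 15 July 2003 respectively; 15 June 2003 is 4 days too early.
No need to go further; step 2 was not satisfied.

Step 2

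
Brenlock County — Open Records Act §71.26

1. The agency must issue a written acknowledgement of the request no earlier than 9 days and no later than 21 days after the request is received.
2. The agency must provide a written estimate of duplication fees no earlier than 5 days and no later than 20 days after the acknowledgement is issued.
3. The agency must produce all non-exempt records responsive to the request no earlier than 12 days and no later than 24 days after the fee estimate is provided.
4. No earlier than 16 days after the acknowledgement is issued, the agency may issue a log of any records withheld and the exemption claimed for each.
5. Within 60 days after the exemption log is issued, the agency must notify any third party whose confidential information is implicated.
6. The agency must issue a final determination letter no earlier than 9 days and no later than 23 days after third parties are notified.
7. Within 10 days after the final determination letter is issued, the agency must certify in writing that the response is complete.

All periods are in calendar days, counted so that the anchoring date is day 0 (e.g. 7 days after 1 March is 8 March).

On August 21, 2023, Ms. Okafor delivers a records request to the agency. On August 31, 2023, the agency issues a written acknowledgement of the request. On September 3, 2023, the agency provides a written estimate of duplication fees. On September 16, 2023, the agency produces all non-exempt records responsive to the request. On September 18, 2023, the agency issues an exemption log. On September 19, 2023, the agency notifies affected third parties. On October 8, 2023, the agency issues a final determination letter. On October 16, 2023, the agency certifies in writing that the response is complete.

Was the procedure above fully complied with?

No

(1) the permitted window runs from August 21, 2023 + 9 = August 30, 2023 to August 21, 2023 + 21 = September 11, 2023; done August 31, 2023 — within the window.
(2) the permitted window runs from August 31, 2023 + 5 = September 5, 2023 to August 31, 2023 + 20 = September 20, 2023; September 3, 2023 is 2 days too early.
Later steps need not be reached.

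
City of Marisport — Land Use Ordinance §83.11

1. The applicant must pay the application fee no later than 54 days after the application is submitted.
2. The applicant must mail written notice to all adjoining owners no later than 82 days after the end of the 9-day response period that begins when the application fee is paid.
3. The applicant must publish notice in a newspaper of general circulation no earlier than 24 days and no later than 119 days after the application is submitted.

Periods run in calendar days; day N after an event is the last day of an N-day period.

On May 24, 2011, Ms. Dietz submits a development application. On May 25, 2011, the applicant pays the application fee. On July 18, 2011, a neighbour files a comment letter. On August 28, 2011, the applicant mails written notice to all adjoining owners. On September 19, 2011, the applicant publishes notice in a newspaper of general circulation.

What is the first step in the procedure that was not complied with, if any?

Step 2

Step 1 — counting 54 days from May 24, 2011 (when the application is submitted) gives a deadline of July 17, 2011; completed May 25, 2011, before the deadline.
Step 2 — counting 82 days from June 3, 2011 (end of the 9-day response period, which began when the application fee is paid on May 25, 2011) gives a deadline of August 24, 2011; not done until August 28, 2011, 4 days after the deadline.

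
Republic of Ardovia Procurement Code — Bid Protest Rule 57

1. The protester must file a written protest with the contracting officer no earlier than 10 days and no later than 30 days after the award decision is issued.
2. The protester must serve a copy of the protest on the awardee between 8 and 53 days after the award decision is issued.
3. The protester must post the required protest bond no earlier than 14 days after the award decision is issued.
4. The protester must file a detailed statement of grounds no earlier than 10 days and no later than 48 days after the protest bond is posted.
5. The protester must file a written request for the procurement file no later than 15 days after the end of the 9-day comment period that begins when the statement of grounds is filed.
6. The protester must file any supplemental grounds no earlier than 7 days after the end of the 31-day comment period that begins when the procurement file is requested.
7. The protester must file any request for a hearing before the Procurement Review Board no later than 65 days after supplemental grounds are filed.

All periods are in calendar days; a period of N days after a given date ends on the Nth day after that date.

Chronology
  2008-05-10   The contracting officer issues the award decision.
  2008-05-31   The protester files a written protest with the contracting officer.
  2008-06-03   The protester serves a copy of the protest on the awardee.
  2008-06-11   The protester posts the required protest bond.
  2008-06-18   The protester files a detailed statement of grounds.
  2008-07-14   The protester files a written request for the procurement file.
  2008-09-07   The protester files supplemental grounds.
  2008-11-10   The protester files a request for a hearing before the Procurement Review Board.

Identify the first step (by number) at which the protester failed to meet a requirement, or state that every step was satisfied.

Step 4

Step 1: the window is 10–30 days after 2008-05-10 (when the award decision is issued), so 2008-05-20 through 2008-06-09; done 2008-05-31, which is between those dates.
Step 2: the window is 8–53 days after 2008-05-10 (when the award decision is issued), so 2008-05-18 through 2008-07-02; done 2008-06-03 — within the window.
Step 3: the earliest permitted date is 14 days after 2008-05-10 (when the award decision is issued), i.e. 2008-05-24; done 2008-06-11 — permitted.
Step 4: the window is 10–48 days after 2008-06-11 (when the protest bond is posted), so 2008-06-21 through 2008-07-29; 2008-06-18 is 3 days too early.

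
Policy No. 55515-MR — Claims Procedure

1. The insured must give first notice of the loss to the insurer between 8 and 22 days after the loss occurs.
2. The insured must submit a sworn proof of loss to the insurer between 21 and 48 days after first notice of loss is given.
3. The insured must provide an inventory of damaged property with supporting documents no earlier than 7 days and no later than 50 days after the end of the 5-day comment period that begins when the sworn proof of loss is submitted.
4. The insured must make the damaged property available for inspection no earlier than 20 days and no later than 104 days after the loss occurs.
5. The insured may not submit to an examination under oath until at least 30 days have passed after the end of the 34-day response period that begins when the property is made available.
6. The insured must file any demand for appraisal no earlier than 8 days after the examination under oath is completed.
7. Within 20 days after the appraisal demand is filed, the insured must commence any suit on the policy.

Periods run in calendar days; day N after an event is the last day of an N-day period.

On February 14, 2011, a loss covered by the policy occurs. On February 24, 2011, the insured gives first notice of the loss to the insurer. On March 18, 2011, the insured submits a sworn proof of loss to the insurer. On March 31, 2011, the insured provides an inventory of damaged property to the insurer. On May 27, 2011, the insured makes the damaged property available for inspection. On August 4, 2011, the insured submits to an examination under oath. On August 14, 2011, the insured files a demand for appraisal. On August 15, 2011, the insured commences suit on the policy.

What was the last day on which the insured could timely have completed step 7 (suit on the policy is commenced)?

Step 7 runs from August 14, 2011, when the appraisal demand is filed. 20 days after August 14, 2011 is September 3, 2011.

September 3, 2011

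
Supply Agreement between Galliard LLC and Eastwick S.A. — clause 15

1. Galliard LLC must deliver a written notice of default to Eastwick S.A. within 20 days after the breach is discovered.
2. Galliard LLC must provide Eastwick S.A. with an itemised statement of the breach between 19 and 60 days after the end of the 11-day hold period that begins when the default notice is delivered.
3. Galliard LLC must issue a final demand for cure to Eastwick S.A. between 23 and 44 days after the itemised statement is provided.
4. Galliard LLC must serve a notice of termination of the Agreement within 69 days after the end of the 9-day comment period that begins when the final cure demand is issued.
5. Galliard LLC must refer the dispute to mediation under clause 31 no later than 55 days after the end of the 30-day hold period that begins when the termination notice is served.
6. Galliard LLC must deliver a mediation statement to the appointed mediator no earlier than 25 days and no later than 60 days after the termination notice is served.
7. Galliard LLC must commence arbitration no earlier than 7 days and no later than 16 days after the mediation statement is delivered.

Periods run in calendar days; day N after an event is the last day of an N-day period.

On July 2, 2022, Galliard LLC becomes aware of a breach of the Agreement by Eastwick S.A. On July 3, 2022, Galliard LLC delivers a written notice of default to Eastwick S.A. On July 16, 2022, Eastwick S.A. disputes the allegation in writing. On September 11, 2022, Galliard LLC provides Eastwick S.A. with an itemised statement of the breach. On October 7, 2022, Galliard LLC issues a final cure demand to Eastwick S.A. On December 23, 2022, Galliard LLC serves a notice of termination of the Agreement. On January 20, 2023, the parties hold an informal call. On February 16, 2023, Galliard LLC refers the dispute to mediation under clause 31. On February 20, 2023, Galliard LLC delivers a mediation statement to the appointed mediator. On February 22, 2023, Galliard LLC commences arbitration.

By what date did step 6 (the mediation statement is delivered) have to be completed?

Step 6 runs from December 23, 2022, when the termination notice is served. The window is 25–60 days after December 23, 2022; it closes on February 21, 2023.

February 21, 2023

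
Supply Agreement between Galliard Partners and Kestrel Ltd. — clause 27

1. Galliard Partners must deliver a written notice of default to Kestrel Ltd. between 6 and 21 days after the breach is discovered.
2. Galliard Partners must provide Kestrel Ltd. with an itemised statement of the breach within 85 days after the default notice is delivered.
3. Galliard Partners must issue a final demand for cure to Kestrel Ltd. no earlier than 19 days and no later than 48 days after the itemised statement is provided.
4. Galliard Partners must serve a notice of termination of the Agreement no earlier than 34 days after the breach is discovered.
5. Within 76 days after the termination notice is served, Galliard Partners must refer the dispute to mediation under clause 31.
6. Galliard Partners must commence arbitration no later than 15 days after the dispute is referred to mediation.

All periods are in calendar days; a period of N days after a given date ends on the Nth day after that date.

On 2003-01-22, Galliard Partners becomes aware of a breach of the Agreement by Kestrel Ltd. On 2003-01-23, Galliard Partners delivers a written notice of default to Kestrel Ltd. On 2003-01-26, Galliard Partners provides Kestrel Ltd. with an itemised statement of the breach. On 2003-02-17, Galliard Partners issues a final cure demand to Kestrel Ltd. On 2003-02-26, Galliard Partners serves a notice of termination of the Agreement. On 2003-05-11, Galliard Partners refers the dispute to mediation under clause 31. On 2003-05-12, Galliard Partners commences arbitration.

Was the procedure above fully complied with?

(1) the permitted window runs from 2003-01-22 + 6 = 2003-01-28 to 2003-01-22 + 21 = 2003-02-12; done 2003-01-23 — 5 days before the window opened.

No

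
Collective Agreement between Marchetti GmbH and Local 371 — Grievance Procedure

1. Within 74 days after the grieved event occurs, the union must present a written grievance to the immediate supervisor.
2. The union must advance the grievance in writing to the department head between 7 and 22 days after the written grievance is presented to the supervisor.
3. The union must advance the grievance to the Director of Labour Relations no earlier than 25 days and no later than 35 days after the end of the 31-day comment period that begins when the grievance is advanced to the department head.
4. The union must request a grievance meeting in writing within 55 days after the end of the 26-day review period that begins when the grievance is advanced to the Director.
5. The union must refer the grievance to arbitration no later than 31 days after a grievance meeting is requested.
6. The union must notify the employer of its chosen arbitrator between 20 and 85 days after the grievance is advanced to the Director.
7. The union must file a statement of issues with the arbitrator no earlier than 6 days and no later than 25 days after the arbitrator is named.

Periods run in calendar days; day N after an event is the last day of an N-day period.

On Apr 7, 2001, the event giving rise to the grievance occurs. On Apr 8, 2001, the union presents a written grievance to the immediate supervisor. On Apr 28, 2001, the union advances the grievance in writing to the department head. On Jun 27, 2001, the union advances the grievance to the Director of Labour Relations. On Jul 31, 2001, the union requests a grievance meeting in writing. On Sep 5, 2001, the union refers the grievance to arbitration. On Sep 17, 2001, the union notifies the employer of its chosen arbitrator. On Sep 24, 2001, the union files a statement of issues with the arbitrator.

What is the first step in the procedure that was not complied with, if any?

Step 5

Step 1 — counting 74 days from Apr 7, 2001 (when the grieved event occurs) gives a deadline of Jun 20, 2001; completed Apr 8, 2001, before the deadline.
Step 2 — 7 and 22 days from Apr 8, 2001 (when the written grievance is presented to the supervisor) are Apr 15, 2001 and Apr 30, 2001 respectively; Apr 28, 2001 falls inside that range.
Step 3 — 25 and 35 days from May 29, 2001 (end of the 31-day comment period, which began when the grievance is advanced to the department head on Apr 28, 2001) are Jun 23, 2001 and Jul 3, 2001 respectively; Jun 27, 2001 falls inside that range.
Step 4 — counting 55 days from Jul 23, 2001 (end of the 26-day review period, which began when the grievance is advanced to the Director on Jun 27, 2001) gives a deadline of Sep 16, 2001; done Jul 31, 2001 — timely.
Step 5 — counting 31 days from Jul 31, 2001 (when a grievance meeting is requested) gives a deadline of Aug 31, 2001; Sep 5, 2001 misses that deadline by 5 days.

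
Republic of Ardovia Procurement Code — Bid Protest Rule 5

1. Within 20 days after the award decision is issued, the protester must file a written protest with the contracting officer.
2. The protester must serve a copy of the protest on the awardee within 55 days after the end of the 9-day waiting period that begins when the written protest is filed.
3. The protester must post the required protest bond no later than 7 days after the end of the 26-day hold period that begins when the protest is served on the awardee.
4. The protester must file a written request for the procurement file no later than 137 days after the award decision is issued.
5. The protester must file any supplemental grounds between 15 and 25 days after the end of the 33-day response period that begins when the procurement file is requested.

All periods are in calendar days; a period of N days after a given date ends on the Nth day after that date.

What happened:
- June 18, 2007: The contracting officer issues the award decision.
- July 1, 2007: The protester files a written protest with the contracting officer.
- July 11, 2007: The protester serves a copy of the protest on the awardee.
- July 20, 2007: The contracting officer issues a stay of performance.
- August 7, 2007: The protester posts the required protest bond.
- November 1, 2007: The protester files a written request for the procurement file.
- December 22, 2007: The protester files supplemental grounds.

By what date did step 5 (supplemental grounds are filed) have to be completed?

December 29, 2007

The procurement file is requested on November 1, 2007; the 33-day response period therefore ends December 4, 2007, and step 5 runs from that date. The window is 15–25 days after December 4, 2007; it closes on December 29, 2007.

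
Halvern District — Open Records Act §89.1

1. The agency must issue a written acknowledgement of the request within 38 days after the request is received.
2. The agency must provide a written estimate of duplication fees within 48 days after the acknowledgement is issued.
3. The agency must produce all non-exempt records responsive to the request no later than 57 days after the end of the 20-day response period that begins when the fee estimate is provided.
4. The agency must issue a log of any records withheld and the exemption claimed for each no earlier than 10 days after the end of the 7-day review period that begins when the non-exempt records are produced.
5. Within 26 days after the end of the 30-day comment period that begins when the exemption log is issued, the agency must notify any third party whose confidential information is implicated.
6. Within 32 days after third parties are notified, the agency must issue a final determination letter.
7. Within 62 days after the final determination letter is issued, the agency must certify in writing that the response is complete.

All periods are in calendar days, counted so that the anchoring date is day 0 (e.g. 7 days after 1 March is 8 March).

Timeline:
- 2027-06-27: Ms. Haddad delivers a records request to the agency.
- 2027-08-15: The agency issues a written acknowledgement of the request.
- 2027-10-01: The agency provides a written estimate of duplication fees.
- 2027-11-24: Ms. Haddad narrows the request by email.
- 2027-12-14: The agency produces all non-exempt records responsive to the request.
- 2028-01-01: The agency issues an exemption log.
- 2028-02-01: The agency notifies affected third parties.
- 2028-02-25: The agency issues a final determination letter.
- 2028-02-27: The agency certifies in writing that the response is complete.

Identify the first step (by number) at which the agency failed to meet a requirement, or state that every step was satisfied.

Step 1

(1) due by 2027-06-27 + 38 days = 2027-08-04; 2027-08-15 misses that deadline by 11 days.
That is the first point of non-compliance.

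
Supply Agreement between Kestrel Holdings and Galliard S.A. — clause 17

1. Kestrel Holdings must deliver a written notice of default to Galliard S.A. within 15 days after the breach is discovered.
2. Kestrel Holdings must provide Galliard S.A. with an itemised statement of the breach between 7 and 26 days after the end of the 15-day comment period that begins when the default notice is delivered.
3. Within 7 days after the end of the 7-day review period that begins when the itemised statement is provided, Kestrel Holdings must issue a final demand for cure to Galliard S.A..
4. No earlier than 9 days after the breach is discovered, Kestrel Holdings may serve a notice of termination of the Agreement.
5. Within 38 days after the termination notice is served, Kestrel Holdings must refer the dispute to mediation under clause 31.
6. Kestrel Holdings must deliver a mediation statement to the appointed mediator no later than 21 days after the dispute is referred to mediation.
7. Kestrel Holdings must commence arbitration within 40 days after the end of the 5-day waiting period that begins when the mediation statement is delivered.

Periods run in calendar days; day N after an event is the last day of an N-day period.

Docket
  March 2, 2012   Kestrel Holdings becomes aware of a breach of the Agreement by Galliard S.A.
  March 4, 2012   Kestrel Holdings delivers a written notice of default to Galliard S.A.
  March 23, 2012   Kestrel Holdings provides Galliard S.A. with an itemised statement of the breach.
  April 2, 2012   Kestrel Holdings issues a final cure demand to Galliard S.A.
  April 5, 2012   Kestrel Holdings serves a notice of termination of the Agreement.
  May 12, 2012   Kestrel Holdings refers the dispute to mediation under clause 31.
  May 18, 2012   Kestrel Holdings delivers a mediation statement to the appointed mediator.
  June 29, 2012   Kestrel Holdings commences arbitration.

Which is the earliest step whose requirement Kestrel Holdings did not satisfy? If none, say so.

Step 2

(1) due by March 2, 2012 + 15 days = March 17, 2012; completed March 4, 2012, before the deadline.
(2) the permitted window runs from March 19, 2012 + 7 = March 26, 2012 to March 19, 2012 + 26 = April 14, 2012; March 23, 2012 is 3 days too early.
That is the first point of non-compliance.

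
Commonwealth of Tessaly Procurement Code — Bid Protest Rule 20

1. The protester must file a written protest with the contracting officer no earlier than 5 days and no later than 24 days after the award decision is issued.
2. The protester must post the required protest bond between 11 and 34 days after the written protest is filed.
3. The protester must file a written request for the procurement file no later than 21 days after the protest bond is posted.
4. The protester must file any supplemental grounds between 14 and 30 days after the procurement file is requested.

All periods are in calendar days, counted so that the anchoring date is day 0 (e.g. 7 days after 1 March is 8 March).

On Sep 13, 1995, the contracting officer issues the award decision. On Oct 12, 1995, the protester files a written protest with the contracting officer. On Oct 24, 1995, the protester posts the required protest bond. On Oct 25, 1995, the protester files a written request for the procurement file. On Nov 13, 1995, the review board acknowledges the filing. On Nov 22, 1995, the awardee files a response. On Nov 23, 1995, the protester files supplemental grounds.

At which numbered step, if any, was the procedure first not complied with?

Step 1 — 5 and 24 days from Sep 13, 1995 (when the award decision is issued) are Sep 18, 1995 and Oct 7, 1995 respectively; Oct 12, 1995 is 5 days past the end of the window.
The analysis stops there.

Step 1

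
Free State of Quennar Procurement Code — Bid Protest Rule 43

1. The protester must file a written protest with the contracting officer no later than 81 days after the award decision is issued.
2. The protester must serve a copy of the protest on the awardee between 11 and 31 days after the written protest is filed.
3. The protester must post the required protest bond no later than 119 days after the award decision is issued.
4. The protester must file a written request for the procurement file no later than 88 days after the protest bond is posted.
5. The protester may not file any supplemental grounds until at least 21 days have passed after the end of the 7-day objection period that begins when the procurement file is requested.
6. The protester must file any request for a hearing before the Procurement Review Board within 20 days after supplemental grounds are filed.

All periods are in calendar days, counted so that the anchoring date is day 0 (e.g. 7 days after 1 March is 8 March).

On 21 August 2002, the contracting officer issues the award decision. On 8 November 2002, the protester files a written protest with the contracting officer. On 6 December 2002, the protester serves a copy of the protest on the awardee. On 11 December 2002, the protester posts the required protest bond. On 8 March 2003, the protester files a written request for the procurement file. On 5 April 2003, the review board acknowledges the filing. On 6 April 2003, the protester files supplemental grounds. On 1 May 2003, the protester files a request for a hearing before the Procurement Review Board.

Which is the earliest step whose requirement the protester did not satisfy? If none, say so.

Step 1 — counting 81 days from 21 August 2002 (when the award decision is issued) gives a deadline of 10 November 2002; completed 8 November 2002, before the deadline.
Step 2 — 11 and 31 days from 8 November 2002 (when the written protest is filed) are 19 November 2002 and 9 December 2002 respectively; 6 December 2002 falls inside that range.
Step 3 — counting 119 days from 21 August 2002 (when the award decision is issued) gives a deadline of 18 December 2002; 11 December 2002 is within that limit.
Step 4 — counting 88 days from 11 December 2002 (when the protest bond is posted) gives a deadline of 9 March 2003; done 8 March 2003 — timely.
Step 5 — must wait 21 days from 15 March 2003 (end of the 7-day objection period, which began when the procurement file is requested on 8 March 2003), so not before 5 April 2003; 6 April 2003 is on or after that date.
Step 6 — counting 20 days from 6 April 2003 (when supplemental grounds are filed) gives a deadline of 26 April 2003; not done until 1 May 2003, 5 days after the deadline.

Step 6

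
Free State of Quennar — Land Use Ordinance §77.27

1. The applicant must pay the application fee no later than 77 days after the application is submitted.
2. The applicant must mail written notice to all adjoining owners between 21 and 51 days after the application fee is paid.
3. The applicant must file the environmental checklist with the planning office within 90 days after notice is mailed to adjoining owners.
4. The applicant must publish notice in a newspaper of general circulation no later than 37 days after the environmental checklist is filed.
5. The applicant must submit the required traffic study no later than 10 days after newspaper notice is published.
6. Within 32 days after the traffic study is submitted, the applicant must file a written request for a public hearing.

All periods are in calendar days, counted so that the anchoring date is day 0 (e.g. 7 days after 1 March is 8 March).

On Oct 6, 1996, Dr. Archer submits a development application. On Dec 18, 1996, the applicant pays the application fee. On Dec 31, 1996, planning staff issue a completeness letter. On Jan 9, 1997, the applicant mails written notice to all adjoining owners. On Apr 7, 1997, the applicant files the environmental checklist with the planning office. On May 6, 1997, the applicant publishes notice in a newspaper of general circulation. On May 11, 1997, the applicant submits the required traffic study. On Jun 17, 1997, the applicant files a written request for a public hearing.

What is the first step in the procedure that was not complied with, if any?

Step 6

Step 1 — counting 77 days from Oct 6, 1996 (when the application is submitted) gives a deadline of Dec 22, 1996; completed Dec 18, 1996, before the deadline.
Step 2 — 21 and 51 days from Dec 18, 1996 (when the application fee is paid) are Jan 8, 1997 and Feb 7, 1997 respectively; done Jan 9, 1997, which is between those dates.
Step 3 — counting 90 days from Jan 9, 1997 (when notice is mailed to adjoining owners) gives a deadline of Apr 9, 1997; Apr 7, 1997 is within that limit.
Step 4 — counting 37 days from Apr 7, 1997 (when the environmental checklist is filed) gives a deadline of May 14, 1997; completed May 6, 1997, before the deadline.
Step 5 — counting 10 days from May 6, 1997 (when newspaper notice is published) gives a deadline of May 16, 1997; completed May 11, 1997, before the deadline.
Step 6 — counting 32 days from May 11, 1997 (when the traffic study is submitted) gives a deadline of Jun 12, 1997; not done until Jun 17, 1997, 5 days after the deadline.
No need to go further; step 6 was not satisfied.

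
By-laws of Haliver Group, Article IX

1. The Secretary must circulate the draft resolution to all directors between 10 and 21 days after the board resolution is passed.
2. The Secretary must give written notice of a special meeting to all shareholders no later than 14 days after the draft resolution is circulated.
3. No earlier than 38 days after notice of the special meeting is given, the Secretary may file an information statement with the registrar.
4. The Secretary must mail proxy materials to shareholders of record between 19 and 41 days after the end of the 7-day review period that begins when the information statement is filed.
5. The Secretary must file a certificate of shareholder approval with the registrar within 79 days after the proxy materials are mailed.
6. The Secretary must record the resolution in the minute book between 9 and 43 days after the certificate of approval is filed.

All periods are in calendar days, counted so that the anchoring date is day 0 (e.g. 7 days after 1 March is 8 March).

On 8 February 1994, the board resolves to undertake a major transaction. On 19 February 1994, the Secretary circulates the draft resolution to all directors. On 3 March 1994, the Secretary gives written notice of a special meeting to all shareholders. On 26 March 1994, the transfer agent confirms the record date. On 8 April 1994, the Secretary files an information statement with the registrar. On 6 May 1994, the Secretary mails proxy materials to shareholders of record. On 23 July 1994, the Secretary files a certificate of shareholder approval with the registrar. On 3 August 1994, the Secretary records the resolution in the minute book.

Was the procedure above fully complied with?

No

Step 1 — 10 and 21 days from 8 February 1994 (when the board resolution is passed) are 18 February 1994 and 1 March 1994 respectively; 19 February 1994 falls inside that range.
Step 2 — counting 14 days from 19 February 1994 (when the draft resolution is circulated) gives a deadline of 5 March 1994; completed 3 March 1994, before the deadline.
Step 3 — must wait 38 days from 3 March 1994 (when notice of the special meeting is given), so not before 10 April 1994; acted on 8 April 1994, 2 days prematurely.
That is the first point of non-compliance.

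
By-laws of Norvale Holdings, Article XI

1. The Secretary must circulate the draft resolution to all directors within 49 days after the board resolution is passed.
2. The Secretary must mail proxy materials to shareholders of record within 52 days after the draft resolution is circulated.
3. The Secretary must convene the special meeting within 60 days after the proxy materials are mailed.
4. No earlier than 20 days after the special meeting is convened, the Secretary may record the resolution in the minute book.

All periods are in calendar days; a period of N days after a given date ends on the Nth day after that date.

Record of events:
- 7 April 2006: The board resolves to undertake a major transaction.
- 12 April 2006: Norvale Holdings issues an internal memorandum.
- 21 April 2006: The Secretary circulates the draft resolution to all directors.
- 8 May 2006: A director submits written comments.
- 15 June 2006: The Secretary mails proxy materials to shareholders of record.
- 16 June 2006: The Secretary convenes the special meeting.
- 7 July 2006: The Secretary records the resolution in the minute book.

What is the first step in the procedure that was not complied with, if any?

Step 1: 49 days after 7 April 2006 (when the board resolution is passed) is 26 May 2006; completed 21 April 2006, before the deadline.
Step 2: 52 days after 21 April 2006 (when the draft resolution is circulated) is 12 June 2006; done 15 June 2006 — 3 days late.
No need to go further; step 2 was not satisfied.

Step 2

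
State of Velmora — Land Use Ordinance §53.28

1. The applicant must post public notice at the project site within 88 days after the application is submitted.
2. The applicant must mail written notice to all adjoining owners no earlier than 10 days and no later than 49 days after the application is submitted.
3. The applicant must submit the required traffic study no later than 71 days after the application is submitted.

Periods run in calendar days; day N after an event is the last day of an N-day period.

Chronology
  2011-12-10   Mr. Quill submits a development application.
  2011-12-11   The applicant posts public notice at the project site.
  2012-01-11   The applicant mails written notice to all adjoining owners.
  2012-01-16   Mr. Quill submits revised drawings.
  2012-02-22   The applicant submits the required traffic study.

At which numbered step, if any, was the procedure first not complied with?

Step 1 — counting 88 days from 2011-12-10 (when the application is submitted) gives a deadline of 2012-03-07; completed 2011-12-11, before the deadline.
Step 2 — 10 and 49 days from 2011-12-10 (when the application is submitted) are 2011-12-20 and 2012-01-28 respectively; done 2012-01-11, which is between those dates.
Step 3 — counting 71 days from 2011-12-10 (when the application is submitted) gives a deadline of 2012-02-19; 2012-02-22 misses that deadline by 3 days.
The analysis stops there.

Step 3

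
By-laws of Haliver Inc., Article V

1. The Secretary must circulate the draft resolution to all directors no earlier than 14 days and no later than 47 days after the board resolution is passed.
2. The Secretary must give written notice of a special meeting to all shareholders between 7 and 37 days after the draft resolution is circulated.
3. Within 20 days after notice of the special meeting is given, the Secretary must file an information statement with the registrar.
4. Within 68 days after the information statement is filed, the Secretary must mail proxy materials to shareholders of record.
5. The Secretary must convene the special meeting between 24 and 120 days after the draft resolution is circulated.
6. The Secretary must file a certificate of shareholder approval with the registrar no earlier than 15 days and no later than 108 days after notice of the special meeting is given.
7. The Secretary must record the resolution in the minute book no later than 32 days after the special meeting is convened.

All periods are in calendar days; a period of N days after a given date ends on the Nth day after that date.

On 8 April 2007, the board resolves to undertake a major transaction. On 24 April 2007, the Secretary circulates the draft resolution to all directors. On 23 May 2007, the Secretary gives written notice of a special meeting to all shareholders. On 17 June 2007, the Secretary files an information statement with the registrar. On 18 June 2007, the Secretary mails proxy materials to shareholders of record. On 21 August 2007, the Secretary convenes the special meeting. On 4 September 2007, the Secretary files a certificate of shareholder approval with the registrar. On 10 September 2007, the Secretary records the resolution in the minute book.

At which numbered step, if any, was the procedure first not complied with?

Step 3

Step 1: the window is 14–47 days after 8 April 2007 (when the board resolution is passed), so 22 April 2007 through 25 May 2007; 24 April 2007 falls inside that range.
Step 2: the window is 7–37 days after 24 April 2007 (when the draft resolution is circulated), so 1 May 2007 through 31 May 2007; done 23 May 2007 — within the window.
Step 3: 20 days after 23 May 2007 (when notice of the special meeting is given) is 12 June 2007; 17 June 2007 misses that deadline by 5 days.
The analysis stops there.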